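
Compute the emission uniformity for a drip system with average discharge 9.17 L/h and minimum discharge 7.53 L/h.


EU = (q_min/q_avg)*100 = (7.53/9.17)*100 = 82.1156%

82.1156 %


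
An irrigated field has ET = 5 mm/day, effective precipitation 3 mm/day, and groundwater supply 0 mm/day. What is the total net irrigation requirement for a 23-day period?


Daily deficit = ET - Pe - GW = 5 - 3 - 0 = 2 mm/day
NIR = 2 * 23 = 46 mm

46.0000 mm


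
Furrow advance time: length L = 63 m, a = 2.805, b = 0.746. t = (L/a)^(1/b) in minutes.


t = (L/a)^(1/b)
t = (63/2.805)^(1/0.746)
t = 22.459893^(1/0.746)

64.7945 min


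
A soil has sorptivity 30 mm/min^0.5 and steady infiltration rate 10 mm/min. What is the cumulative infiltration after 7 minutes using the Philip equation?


F = S*sqrt(t) + A*t
F = 30*sqrt(7) + 10*7
F = 30*2.645751 + 70

149.3725 mm


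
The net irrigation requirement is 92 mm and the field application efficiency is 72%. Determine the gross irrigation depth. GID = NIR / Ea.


Ea = 72% = 0.72
GID = NIR / Ea = 92 / 0.72 = 127.7778 mm

127.7778 mm


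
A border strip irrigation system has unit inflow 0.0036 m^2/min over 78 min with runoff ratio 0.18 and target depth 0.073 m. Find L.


L = q*t/((1+r)*Z)
L = 0.0036*78/((1+0.18)*0.073)
L = 0.2808/0.08614

3.2598 m


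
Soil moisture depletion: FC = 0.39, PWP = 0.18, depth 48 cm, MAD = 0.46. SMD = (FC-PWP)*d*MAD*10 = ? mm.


SMD = (FC - PWP) * d * MAD * 10
SMD = (0.39 - 0.18) * 48 * 0.46 * 10
SMD = 0.2100 * 48 * 0.46 * 10

46.3680 mm


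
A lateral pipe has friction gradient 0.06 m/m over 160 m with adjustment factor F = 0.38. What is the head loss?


hf = J * L * F = 0.06 * 160 * 0.38 = 3.6480 m

3.6480 m


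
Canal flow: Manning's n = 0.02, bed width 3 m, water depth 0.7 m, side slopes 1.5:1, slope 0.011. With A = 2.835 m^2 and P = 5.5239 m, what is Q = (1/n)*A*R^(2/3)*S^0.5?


R = A/P = 2.835/5.5239 = 0.513224
Q = (1/0.02) * 2.835 * 0.513224^(2/3) * 0.011^0.5

9.5300 m^3/s


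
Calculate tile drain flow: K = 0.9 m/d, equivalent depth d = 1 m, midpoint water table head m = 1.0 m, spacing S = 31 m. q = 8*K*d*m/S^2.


q = 8*K*d*m/S^2
q = 8*0.9*1*1.0/31^2
q = 7.2000 / 961

0.0075 m/d


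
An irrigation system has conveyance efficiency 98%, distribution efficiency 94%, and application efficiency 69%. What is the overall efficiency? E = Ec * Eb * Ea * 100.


Ec = 0.98, Eb = 0.94, Ea = 0.69
E = 0.98 * 0.94 * 0.69 * 100 = 63.5628%

63.5628 %


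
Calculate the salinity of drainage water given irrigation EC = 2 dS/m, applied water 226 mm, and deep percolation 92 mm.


EC_dw = EC_iw * D_iw / D_dw
EC_dw = 2 * 226 / 92
EC_dw = 452 / 92

4.9130 dS/m


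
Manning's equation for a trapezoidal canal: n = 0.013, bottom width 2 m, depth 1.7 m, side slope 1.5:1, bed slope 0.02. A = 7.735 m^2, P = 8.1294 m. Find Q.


R = A/P = 7.735/8.1294 = 0.951485
Q = (1/0.013) * 7.735 * 0.951485^(2/3) * 0.02^0.5

81.4017 m^3/s


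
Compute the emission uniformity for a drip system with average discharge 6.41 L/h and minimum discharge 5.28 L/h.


EU = (q_min/q_avg)*100 = (5.28/6.41)*100 = 82.3713%

82.3713 %


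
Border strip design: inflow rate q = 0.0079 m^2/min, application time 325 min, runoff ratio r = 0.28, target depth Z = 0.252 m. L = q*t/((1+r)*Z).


L = q*t/((1+r)*Z)
L = 0.0079*325/((1+0.28)*0.252)
L = 2.5675/0.32256

7.9598 m


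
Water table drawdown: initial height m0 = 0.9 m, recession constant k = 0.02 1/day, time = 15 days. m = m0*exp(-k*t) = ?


m = m0 * exp(-k*t)
m = 0.9 * exp(-0.02 * 15)
m = 0.9 * exp(-0.3000)

0.6667 m


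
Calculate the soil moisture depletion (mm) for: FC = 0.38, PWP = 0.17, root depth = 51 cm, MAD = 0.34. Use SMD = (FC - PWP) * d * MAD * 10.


SMD = (FC - PWP) * d * MAD * 10
SMD = (0.38 - 0.17) * 51 * 0.34 * 10
SMD = 0.2100 * 51 * 0.34 * 10

36.4140 mm


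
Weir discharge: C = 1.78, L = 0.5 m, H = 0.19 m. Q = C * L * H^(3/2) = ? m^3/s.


Q = C * L * H^(3/2) = 1.78 * 0.5 * 0.19^1.5 = 1.78 * 0.5 * 0.082819

0.0737 m^3/s


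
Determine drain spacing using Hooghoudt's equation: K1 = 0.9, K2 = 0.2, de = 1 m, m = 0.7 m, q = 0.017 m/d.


S^2 = 8*K2*de*m/q + 4*K1*m^2/q
S^2 = 8*0.2*1*0.7/0.017 + 4*0.9*0.7^2/0.017
S = sqrt(169.6471)

13.0249 m


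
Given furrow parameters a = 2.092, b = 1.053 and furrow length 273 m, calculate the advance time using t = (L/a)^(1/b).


t = (L/a)^(1/b)
t = (273/2.092)^(1/1.053)
t = 130.497132^(1/1.053)

102.1216 min


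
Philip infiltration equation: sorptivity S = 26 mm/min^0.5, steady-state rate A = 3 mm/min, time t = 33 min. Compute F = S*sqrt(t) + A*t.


F = S*sqrt(t) + A*t
F = 26*sqrt(33) + 3*33
F = 26*5.744563 + 99

248.3586 mm


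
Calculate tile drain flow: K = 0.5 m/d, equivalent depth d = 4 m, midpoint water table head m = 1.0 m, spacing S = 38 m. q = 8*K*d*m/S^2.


q = 8*K*d*m/S^2
q = 8*0.5*4*1.0/38^2
q = 16.0000 / 1444

0.0111 m/d


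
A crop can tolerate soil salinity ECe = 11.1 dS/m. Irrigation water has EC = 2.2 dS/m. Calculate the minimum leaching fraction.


LR = ECiw / (5*ECe - ECiw)
LR = 2.2 / (5*11.1 - 2.2)
LR = 2.2 / 53.3000

0.0413


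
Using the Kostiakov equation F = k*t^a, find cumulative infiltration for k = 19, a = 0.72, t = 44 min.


F = k * t^a = 19 * 44^0.72
F = 19 * 15.250565

289.7607 mm


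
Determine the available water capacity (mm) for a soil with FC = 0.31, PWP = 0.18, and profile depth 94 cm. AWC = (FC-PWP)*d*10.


AWC = (FC - PWP) * d * 10
AWC = (0.31 - 0.18) * 94 * 10
AWC = 0.1300 * 94 * 10

122.2000 mm


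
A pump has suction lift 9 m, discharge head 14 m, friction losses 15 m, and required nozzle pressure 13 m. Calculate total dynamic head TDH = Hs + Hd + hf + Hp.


TDH = Hs + Hd + hf + Hp = 9 + 14 + 15 + 13 = 51

51 m


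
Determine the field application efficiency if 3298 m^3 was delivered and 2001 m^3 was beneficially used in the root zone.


Ea = V_root / V_field * 100 = 2001 / 3298 * 100 = 60.6731%

60.6731 %


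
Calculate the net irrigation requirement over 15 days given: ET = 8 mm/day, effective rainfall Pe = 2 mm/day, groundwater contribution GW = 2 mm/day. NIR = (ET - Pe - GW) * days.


Daily deficit = ET - Pe - GW = 8 - 2 - 2 = 4 mm/day
NIR = 4 * 15 = 60 mm

60.0000 mm


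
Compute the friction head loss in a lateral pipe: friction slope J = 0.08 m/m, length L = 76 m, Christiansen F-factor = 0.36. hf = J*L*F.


hf = J * L * F = 0.08 * 76 * 0.36 = 2.1888 m

2.1888 m


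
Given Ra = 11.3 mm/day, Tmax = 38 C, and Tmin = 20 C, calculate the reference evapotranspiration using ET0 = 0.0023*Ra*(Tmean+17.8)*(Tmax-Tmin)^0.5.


Tmean = (Tmax + Tmin)/2 = (38 + 20)/2 = 29.0
ET0 = 0.0023 * 11.3 * (29.0 + 17.8) * sqrt(38 - 20)
ET0 = 0.0023 * 11.3 * 46.8 * 4.242641

5.1605 mm/day


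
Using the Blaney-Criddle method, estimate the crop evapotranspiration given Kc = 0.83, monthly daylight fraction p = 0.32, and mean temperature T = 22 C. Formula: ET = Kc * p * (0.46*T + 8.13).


ET = Kc * p * (0.46*T + 8.13)
ET = 0.83 * 0.32 * (0.46*22 + 8.13)
ET = 0.83 * 0.32 * 18.2500

4.8472 mm/day


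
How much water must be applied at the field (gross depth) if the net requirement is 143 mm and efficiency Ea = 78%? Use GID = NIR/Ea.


Ea = 78% = 0.78
GID = NIR / Ea = 143 / 0.78 = 183.3333 mm

183.3333 mm


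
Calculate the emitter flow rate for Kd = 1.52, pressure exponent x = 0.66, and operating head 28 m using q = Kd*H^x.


q = Kd * H^x = 1.52 * 28^0.66 = 1.52 * 9.018292

13.7078 L/h


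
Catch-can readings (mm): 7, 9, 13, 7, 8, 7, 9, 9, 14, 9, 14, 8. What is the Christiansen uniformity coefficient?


mean = 9.500000 mm
MAD = 2.083333 mm
CU = (1 - 2.083333/9.500000)*100

78.0702 %


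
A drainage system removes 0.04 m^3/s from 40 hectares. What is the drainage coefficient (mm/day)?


DC = Q * 86400 / (A * 10000) * 1000
DC = 0.04 * 86400 / (40 * 10000) * 1000
DC = 3456000.0000 / 400000

8.6400 mm/day


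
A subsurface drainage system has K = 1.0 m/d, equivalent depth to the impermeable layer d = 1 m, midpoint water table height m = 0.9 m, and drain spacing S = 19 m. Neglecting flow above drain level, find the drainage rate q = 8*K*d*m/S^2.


q = 8*K*d*m/S^2
q = 8*1.0*1*0.9/19^2
q = 7.2000 / 361

0.0199 m/d


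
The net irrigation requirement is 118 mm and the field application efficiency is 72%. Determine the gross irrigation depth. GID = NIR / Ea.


Ea = 72% = 0.72
GID = NIR / Ea = 118 / 0.72 = 163.8889 mm

163.8889 mm


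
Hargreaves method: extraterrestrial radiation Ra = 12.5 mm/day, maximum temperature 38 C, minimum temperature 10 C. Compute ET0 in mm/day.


Tmean = (Tmax + Tmin)/2 = (38 + 10)/2 = 24.0
ET0 = 0.0023 * 12.5 * (24.0 + 17.8) * sqrt(38 - 10)
ET0 = 0.0023 * 12.5 * 41.8 * 5.291503

6.3591 mm/day


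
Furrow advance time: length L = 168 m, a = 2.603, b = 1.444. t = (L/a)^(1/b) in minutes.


t = (L/a)^(1/b)
t = (168/2.603)^(1/1.444)
t = 64.540914^(1/1.444)

17.9204 min


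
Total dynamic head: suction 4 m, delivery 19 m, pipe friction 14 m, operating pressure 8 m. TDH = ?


TDH = Hs + Hd + hf + Hp = 4 + 19 + 14 + 8 = 45

45 m


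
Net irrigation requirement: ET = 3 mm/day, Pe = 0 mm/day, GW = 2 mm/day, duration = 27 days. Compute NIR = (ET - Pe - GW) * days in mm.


Daily deficit = ET - Pe - GW = 3 - 0 - 2 = 1 mm/day
NIR = 1 * 27 = 27 mm

27.0000 mm


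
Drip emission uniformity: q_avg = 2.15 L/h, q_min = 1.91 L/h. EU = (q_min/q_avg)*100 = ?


EU = (q_min/q_avg)*100 = (1.91/2.15)*100 = 88.8372%

88.8372 %


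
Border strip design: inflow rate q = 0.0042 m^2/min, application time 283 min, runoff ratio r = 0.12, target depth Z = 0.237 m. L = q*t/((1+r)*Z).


L = q*t/((1+r)*Z)
L = 0.0042*283/((1+0.12)*0.237)
L = 1.1886/0.26544

4.4778 m


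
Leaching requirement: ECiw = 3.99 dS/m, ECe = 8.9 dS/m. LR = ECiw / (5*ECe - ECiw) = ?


LR = ECiw / (5*ECe - ECiw)
LR = 3.99 / (5*8.9 - 3.99)
LR = 3.99 / 40.5100

0.0985


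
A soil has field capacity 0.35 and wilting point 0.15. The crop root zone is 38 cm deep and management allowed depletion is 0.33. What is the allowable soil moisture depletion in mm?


SMD = (FC - PWP) * d * MAD * 10
SMD = (0.35 - 0.15) * 38 * 0.33 * 10
SMD = 0.2000 * 38 * 0.33 * 10

25.0800 mm


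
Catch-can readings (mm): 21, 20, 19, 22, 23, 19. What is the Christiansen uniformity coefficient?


mean = 20.666667 mm
MAD = 1.333333 mm
CU = (1 - 1.333333/20.666667)*100

93.5484 %


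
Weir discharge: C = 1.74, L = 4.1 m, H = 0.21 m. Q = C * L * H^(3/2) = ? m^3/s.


Q = C * L * H^(3/2) = 1.74 * 4.1 * 0.21^1.5 = 1.74 * 4.1 * 0.096234

0.6865 m^3/s


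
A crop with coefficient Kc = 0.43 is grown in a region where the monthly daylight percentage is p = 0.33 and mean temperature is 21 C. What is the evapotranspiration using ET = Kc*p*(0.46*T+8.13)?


ET = Kc * p * (0.46*T + 8.13)
ET = 0.43 * 0.33 * (0.46*21 + 8.13)
ET = 0.43 * 0.33 * 17.7900

2.5244 mm/day


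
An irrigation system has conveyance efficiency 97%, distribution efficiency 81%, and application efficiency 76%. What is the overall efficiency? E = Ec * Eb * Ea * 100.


Ec = 0.97, Eb = 0.81, Ea = 0.76
E = 0.97 * 0.81 * 0.76 * 100 = 59.7132%

59.7132 %


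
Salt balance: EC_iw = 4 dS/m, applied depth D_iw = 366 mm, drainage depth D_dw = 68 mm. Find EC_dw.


EC_dw = EC_iw * D_iw / D_dw
EC_dw = 4 * 366 / 68
EC_dw = 1464 / 68

21.5294 dS/m


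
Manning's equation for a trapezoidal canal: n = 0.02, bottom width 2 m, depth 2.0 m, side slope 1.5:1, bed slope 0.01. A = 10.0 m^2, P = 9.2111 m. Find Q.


R = A/P = 10.0/9.2111 = 1.085647
Q = (1/0.02) * 10.0 * 1.085647^(2/3) * 0.01^0.5

52.8156 m^3/s


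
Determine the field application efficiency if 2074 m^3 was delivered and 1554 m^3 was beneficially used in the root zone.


Ea = V_root / V_field * 100 = 1554 / 2074 * 100 = 74.9277%

74.9277 %


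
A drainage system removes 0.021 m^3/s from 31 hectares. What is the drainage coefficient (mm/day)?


DC = Q * 86400 / (A * 10000) * 1000
DC = 0.021 * 86400 / (31 * 10000) * 1000
DC = 1814400.0000 / 310000

5.8529 mm/day


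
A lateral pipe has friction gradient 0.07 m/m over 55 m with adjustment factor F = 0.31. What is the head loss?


hf = J * L * F = 0.07 * 55 * 0.31 = 1.1935 m

1.1935 m


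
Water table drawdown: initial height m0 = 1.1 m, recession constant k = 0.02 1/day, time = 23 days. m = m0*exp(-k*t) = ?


m = m0 * exp(-k*t)
m = 1.1 * exp(-0.02 * 23)
m = 1.1 * exp(-0.4600)

0.6944 m


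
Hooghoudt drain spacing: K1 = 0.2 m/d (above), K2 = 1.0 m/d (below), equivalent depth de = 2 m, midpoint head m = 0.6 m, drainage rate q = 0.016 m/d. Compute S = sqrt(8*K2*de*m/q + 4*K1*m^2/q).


S^2 = 8*K2*de*m/q + 4*K1*m^2/q
S^2 = 8*1.0*2*0.6/0.016 + 4*0.2*0.6^2/0.016
S = sqrt(618.0000)

24.8596 m


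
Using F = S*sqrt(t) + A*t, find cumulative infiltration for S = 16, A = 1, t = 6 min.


F = S*sqrt(t) + A*t
F = 16*sqrt(6) + 1*6
F = 16*2.449490 + 6

45.1918 mm


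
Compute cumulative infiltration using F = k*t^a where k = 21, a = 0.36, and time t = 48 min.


F = k * t^a = 21 * 48^0.36
F = 21 * 4.029460

84.6187 mm


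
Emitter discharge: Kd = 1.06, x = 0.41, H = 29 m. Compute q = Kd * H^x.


q = Kd * H^x = 1.06 * 29^0.41 = 1.06 * 3.977253

4.2159 L/h


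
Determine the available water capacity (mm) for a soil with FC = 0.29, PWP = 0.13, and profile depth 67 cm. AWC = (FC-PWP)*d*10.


AWC = (FC - PWP) * d * 10
AWC = (0.29 - 0.13) * 67 * 10
AWC = 0.1600 * 67 * 10

107.2000 mm


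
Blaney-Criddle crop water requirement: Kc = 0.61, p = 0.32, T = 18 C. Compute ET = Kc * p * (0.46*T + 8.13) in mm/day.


ET = Kc * p * (0.46*T + 8.13)
ET = 0.61 * 0.32 * (0.46*18 + 8.13)
ET = 0.61 * 0.32 * 16.4100

3.2032 mm/day


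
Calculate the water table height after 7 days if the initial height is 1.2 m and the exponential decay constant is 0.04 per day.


m = m0 * exp(-k*t)
m = 1.2 * exp(-0.04 * 7)
m = 1.2 * exp(-0.2800)

0.9069 m


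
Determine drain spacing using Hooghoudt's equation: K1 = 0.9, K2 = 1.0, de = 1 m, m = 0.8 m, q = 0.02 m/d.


S^2 = 8*K2*de*m/q + 4*K1*m^2/q
S^2 = 8*1.0*1*0.8/0.02 + 4*0.9*0.8^2/0.02
S = sqrt(435.2000)

20.8614 m


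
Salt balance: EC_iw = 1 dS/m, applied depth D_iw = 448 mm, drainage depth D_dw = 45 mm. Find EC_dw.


EC_dw = EC_iw * D_iw / D_dw
EC_dw = 1 * 448 / 45
EC_dw = 448 / 45

9.9556 dS/m


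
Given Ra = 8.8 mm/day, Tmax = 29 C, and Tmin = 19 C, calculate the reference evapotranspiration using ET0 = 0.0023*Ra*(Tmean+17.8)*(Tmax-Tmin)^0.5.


Tmean = (Tmax + Tmin)/2 = (29 + 19)/2 = 24.0
ET0 = 0.0023 * 8.8 * (24.0 + 17.8) * sqrt(29 - 19)
ET0 = 0.0023 * 8.8 * 41.8 * 3.162278

2.6754 mm/day


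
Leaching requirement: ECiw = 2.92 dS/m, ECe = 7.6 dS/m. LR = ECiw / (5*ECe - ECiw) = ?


LR = ECiw / (5*ECe - ECiw)
LR = 2.92 / (5*7.6 - 2.92)
LR = 2.92 / 35.0800

0.0832


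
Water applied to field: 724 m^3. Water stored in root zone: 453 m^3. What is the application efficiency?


Ea = V_root / V_field * 100 = 453 / 724 * 100 = 62.5691%

62.5691 %


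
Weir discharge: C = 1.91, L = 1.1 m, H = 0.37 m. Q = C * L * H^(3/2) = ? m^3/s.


Q = C * L * H^(3/2) = 1.91 * 1.1 * 0.37^1.5 = 1.91 * 1.1 * 0.225062

0.4729 m^3/s


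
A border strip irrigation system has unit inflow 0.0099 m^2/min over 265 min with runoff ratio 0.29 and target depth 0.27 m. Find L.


L = q*t/((1+r)*Z)
L = 0.0099*265/((1+0.29)*0.27)
L = 2.6235/0.3483

7.5323 m


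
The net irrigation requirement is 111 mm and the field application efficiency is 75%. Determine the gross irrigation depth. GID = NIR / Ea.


Ea = 75% = 0.75
GID = NIR / Ea = 111 / 0.75 = 148.0000 mm

148.0000 mm


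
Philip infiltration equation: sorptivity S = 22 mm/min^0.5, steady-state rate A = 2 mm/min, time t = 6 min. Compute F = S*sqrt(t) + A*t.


F = S*sqrt(t) + A*t
F = 22*sqrt(6) + 2*6
F = 22*2.449490 + 12

65.8888 mm


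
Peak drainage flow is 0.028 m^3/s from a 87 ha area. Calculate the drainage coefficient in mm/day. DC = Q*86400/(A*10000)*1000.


DC = Q * 86400 / (A * 10000) * 1000
DC = 0.028 * 86400 / (87 * 10000) * 1000
DC = 2419200.0000 / 870000

2.7807 mm/day


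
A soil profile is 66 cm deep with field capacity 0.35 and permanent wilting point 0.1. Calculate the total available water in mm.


AWC = (FC - PWP) * d * 10
AWC = (0.35 - 0.1) * 66 * 10
AWC = 0.2500 * 66 * 10

165.0000 mm


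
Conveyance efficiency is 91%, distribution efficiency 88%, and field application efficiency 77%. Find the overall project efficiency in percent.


Ec = 0.91, Eb = 0.88, Ea = 0.77
E = 0.91 * 0.88 * 0.77 * 100 = 61.6616%

61.6616 %


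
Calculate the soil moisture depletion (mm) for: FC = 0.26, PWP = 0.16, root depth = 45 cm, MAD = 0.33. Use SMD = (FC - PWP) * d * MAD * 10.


SMD = (FC - PWP) * d * MAD * 10
SMD = (0.26 - 0.16) * 45 * 0.33 * 10
SMD = 0.1000 * 45 * 0.33 * 10

14.8500 mm


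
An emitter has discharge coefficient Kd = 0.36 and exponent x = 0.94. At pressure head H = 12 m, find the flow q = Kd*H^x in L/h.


q = Kd * H^x = 0.36 * 12^0.94 = 0.36 * 10.337853

3.7216 L/h


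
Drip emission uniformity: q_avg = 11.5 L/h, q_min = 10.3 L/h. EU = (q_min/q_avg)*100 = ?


EU = (q_min/q_avg)*100 = (10.3/11.5)*100 = 89.5652%

89.5652 %


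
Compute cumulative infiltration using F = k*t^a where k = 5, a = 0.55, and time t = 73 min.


F = k * t^a = 5 * 73^0.55
F = 5 * 10.588333

52.9417 mm


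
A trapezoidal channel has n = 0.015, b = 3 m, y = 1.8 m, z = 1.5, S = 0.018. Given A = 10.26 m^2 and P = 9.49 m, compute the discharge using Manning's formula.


R = A/P = 10.26/9.49 = 1.081138
Q = (1/0.015) * 10.26 * 1.081138^(2/3) * 0.018^0.5

96.6673 m^3/s


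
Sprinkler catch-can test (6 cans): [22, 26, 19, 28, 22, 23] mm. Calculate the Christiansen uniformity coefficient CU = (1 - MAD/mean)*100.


mean = 23.333333 mm
MAD = 2.444444 mm
CU = (1 - 2.444444/23.333333)*100

89.5238 %


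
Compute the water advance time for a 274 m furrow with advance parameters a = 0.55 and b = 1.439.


t = (L/a)^(1/b)
t = (274/0.55)^(1/1.439)
t = 498.181818^(1/1.439)

74.9010 min


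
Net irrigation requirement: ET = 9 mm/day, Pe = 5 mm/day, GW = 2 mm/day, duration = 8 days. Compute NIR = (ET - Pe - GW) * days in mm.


Daily deficit = ET - Pe - GW = 9 - 5 - 2 = 2 mm/day
NIR = 2 * 8 = 16 mm

16.0000 mm


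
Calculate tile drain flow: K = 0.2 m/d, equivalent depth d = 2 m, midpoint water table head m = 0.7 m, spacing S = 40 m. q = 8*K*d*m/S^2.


q = 8*K*d*m/S^2
q = 8*0.2*2*0.7/40^2
q = 2.2400 / 1600

0.0014 m/d


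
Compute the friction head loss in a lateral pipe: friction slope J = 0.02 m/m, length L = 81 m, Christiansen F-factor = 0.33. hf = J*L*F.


hf = J * L * F = 0.02 * 81 * 0.33 = 0.5346 m

0.5346 m


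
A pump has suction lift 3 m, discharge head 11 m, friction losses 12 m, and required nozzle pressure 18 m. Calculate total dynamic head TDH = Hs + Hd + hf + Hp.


TDH = Hs + Hd + hf + Hp = 3 + 11 + 12 + 18 = 44

44 m


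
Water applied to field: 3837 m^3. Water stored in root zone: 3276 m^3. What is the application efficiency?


Ea = V_root / V_field * 100 = 3276 / 3837 * 100 = 85.3792%

85.3792 %


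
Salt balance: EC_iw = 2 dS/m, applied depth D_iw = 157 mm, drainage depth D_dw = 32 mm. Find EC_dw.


EC_dw = EC_iw * D_iw / D_dw
EC_dw = 2 * 157 / 32
EC_dw = 314 / 32

9.8125 dS/m


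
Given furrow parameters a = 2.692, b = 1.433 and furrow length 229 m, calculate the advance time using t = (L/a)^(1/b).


t = (L/a)^(1/b)
t = (229/2.692)^(1/1.433)
t = 85.066865^(1/1.433)

22.2156 min


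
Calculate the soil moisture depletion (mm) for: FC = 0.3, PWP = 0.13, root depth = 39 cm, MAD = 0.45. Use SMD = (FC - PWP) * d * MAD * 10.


SMD = (FC - PWP) * d * MAD * 10
SMD = (0.3 - 0.13) * 39 * 0.45 * 10
SMD = 0.1700 * 39 * 0.45 * 10

29.8350 mm


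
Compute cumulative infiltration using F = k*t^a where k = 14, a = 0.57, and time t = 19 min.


F = k * t^a = 14 * 19^0.57
F = 14 * 5.356604

74.9925 mm


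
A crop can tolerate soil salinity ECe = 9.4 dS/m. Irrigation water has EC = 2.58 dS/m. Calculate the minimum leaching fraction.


LR = ECiw / (5*ECe - ECiw)
LR = 2.58 / (5*9.4 - 2.58)
LR = 2.58 / 44.4200

0.0581


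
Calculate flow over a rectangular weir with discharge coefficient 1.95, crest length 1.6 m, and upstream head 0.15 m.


Q = C * L * H^(3/2) = 1.95 * 1.6 * 0.15^1.5 = 1.95 * 1.6 * 0.058095

0.1813 m^3/s


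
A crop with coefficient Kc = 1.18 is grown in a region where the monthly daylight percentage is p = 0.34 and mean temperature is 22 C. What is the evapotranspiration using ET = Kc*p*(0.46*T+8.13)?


ET = Kc * p * (0.46*T + 8.13)
ET = 1.18 * 0.34 * (0.46*22 + 8.13)
ET = 1.18 * 0.34 * 18.2500

7.3219 mm/day


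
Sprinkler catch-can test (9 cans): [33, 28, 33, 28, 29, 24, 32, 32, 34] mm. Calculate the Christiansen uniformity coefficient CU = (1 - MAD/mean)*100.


mean = 30.333333 mm
MAD = 2.740741 mm
CU = (1 - 2.740741/30.333333)*100

90.9646 %


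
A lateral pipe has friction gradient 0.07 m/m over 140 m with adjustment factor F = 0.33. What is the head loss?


hf = J * L * F = 0.07 * 140 * 0.33 = 3.2340 m

3.2340 m


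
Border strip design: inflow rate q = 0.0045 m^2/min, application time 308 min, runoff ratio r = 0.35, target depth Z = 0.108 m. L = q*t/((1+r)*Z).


L = q*t/((1+r)*Z)
L = 0.0045*308/((1+0.35)*0.108)
L = 1.386/0.1458

9.5062 m


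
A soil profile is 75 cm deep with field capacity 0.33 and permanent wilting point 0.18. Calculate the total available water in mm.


AWC = (FC - PWP) * d * 10
AWC = (0.33 - 0.18) * 75 * 10
AWC = 0.1500 * 75 * 10

112.5000 mm


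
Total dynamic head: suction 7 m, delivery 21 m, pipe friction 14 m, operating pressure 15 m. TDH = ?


TDH = Hs + Hd + hf + Hp = 7 + 21 + 14 + 15 = 57

57 m


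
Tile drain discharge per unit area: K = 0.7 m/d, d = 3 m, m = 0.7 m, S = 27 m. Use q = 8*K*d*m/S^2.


q = 8*K*d*m/S^2
q = 8*0.7*3*0.7/27^2
q = 11.7600 / 729

0.0161 m/d


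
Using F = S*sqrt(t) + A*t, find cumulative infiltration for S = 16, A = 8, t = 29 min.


F = S*sqrt(t) + A*t
F = 16*sqrt(29) + 8*29
F = 16*5.385165 + 232

318.1626 mm


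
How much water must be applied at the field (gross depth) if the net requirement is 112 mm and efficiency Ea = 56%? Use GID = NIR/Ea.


Ea = 56% = 0.56
GID = NIR / Ea = 112 / 0.56 = 200.0000 mm

200.0000 mm


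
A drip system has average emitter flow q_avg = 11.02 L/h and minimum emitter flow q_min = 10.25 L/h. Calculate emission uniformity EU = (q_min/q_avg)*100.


EU = (q_min/q_avg)*100 = (10.25/11.02)*100 = 93.0127%

93.0127 %


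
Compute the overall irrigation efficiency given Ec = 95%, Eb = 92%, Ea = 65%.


Ec = 0.95, Eb = 0.92, Ea = 0.65
E = 0.95 * 0.92 * 0.65 * 100 = 56.8100%

56.8100 %


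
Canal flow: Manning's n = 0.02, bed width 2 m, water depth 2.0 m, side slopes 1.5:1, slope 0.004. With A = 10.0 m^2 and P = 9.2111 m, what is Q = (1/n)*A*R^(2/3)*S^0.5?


R = A/P = 10.0/9.2111 = 1.085647
Q = (1/0.02) * 10.0 * 1.085647^(2/3) * 0.004^0.5

33.4035 m^3/s


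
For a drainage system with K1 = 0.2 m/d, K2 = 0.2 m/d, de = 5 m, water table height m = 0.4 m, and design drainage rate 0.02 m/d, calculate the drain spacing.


S^2 = 8*K2*de*m/q + 4*K1*m^2/q
S^2 = 8*0.2*5*0.4/0.02 + 4*0.2*0.4^2/0.02
S = sqrt(166.4000)

12.8996 m


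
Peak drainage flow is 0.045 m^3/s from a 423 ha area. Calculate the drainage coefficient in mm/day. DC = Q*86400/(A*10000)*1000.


DC = Q * 86400 / (A * 10000) * 1000
DC = 0.045 * 86400 / (423 * 10000) * 1000
DC = 3888000.0000 / 4230000

0.9191 mm/day


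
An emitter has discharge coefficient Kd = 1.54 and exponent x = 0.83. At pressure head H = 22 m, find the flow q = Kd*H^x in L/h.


q = Kd * H^x = 1.54 * 22^0.83 = 1.54 * 13.008009

20.0323 L/h


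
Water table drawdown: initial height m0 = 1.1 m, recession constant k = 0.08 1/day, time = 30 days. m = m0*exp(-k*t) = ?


m = m0 * exp(-k*t)
m = 1.1 * exp(-0.08 * 30)
m = 1.1 * exp(-2.4000)

0.0998 m


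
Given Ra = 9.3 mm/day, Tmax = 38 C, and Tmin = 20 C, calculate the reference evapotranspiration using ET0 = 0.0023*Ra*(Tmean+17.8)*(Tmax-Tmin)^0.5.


Tmean = (Tmax + Tmin)/2 = (38 + 20)/2 = 29.0
ET0 = 0.0023 * 9.3 * (29.0 + 17.8) * sqrt(38 - 20)
ET0 = 0.0023 * 9.3 * 46.8 * 4.242641

4.2471 mm/day


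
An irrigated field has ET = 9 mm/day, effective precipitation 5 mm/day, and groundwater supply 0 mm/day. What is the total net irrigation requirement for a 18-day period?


Daily deficit = ET - Pe - GW = 9 - 5 - 0 = 4 mm/day
NIR = 4 * 18 = 72 mm

72.0000 mm


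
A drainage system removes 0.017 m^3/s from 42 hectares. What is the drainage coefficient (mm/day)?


DC = Q * 86400 / (A * 10000) * 1000
DC = 0.017 * 86400 / (42 * 10000) * 1000
DC = 1468800.0000 / 420000

3.4971 mm/day


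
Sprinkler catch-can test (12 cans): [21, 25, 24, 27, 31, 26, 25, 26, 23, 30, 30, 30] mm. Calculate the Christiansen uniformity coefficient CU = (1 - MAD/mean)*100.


mean = 26.500000 mm
MAD = 2.583333 mm
CU = (1 - 2.583333/26.500000)*100

90.2516 %


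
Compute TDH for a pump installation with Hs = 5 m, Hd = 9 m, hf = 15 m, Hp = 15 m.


TDH = Hs + Hd + hf + Hp = 5 + 9 + 15 + 15 = 44

44 m


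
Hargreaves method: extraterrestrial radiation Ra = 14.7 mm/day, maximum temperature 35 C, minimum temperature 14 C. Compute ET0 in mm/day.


Tmean = (Tmax + Tmin)/2 = (35 + 14)/2 = 24.5
ET0 = 0.0023 * 14.7 * (24.5 + 17.8) * sqrt(35 - 14)
ET0 = 0.0023 * 14.7 * 42.3 * 4.582576

6.5538 mm/day


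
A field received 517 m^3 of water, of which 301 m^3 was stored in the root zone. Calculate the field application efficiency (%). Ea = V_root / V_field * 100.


Ea = V_root / V_field * 100 = 301 / 517 * 100 = 58.2205%

58.2205 %


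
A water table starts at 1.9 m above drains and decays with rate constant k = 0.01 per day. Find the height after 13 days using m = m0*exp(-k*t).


m = m0 * exp(-k*t)
m = 1.9 * exp(-0.01 * 13)
m = 1.9 * exp(-0.1300)

1.6684 m


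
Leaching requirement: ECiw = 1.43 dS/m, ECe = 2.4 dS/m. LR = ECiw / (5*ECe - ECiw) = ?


LR = ECiw / (5*ECe - ECiw)
LR = 1.43 / (5*2.4 - 1.43)
LR = 1.43 / 10.5700

0.1353


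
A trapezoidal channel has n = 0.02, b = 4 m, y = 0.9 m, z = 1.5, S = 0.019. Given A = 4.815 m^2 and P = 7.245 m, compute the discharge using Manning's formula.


R = A/P = 4.815/7.245 = 0.664596
Q = (1/0.02) * 4.815 * 0.664596^(2/3) * 0.019^0.5

25.2725 m^3/s


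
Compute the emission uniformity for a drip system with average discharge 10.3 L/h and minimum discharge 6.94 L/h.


EU = (q_min/q_avg)*100 = (6.94/10.3)*100 = 67.3786%

67.3786 %


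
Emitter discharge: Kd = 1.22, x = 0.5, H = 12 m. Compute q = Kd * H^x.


q = Kd * H^x = 1.22 * 12^0.5 = 1.22 * 3.464102

4.2262 L/h


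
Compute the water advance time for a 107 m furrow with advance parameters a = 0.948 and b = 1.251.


t = (L/a)^(1/b)
t = (107/0.948)^(1/1.251)
t = 112.869198^(1/1.251)

43.7268 min


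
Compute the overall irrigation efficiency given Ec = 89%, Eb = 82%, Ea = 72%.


Ec = 0.89, Eb = 0.82, Ea = 0.72
E = 0.89 * 0.82 * 0.72 * 100 = 52.5456%

52.5456 %


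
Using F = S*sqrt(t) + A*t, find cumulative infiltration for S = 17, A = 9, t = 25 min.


F = S*sqrt(t) + A*t
F = 17*sqrt(25) + 9*25
F = 17*5.000000 + 225

310.0000 mm


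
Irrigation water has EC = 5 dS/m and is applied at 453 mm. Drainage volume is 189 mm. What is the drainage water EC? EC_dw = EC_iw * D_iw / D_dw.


EC_dw = EC_iw * D_iw / D_dw
EC_dw = 5 * 453 / 189
EC_dw = 2265 / 189

11.9841 dS/m


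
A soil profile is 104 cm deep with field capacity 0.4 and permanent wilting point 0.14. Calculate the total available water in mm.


AWC = (FC - PWP) * d * 10
AWC = (0.4 - 0.14) * 104 * 10
AWC = 0.2600 * 104 * 10

270.4000 mm


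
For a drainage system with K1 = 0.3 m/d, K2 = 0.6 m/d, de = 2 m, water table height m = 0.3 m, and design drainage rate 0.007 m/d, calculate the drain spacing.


S^2 = 8*K2*de*m/q + 4*K1*m^2/q
S^2 = 8*0.6*2*0.3/0.007 + 4*0.3*0.3^2/0.007
S = sqrt(426.8571)

20.6605 m


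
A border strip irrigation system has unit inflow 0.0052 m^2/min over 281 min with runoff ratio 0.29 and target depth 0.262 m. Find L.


L = q*t/((1+r)*Z)
L = 0.0052*281/((1+0.29)*0.262)
L = 1.4612/0.33798

4.3233 m


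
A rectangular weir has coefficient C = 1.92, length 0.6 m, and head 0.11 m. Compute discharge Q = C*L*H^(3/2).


Q = C * L * H^(3/2) = 1.92 * 0.6 * 0.11^1.5 = 1.92 * 0.6 * 0.036483

0.0420 m^3/s


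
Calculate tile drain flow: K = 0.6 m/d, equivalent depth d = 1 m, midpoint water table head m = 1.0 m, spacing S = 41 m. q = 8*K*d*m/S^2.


q = 8*K*d*m/S^2
q = 8*0.6*1*1.0/41^2
q = 4.8000 / 1681

0.0029 m/d


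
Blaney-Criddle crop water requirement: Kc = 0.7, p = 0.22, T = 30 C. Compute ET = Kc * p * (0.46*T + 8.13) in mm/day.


ET = Kc * p * (0.46*T + 8.13)
ET = 0.7 * 0.22 * (0.46*30 + 8.13)
ET = 0.7 * 0.22 * 21.9300

3.3772 mm/day


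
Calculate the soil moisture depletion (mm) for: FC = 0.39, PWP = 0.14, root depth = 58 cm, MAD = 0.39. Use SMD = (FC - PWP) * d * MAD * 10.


SMD = (FC - PWP) * d * MAD * 10
SMD = (0.39 - 0.14) * 58 * 0.39 * 10
SMD = 0.2500 * 58 * 0.39 * 10

56.5500 mm


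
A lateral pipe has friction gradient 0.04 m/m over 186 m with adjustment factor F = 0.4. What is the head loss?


hf = J * L * F = 0.04 * 186 * 0.4 = 2.9760 m

2.9760 m


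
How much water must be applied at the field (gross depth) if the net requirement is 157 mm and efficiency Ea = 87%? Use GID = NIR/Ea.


Ea = 87% = 0.87
GID = NIR / Ea = 157 / 0.87 = 180.4598 mm

180.4598 mm


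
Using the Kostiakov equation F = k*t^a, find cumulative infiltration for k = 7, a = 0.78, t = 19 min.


F = k * t^a = 7 * 19^0.78
F = 7 * 9.940948

69.5866 mm


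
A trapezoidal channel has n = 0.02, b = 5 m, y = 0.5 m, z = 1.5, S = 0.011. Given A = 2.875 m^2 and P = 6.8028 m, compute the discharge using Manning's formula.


R = A/P = 2.875/6.8028 = 0.422620
Q = (1/0.02) * 2.875 * 0.422620^(2/3) * 0.011^0.5

8.4906 m^3/s


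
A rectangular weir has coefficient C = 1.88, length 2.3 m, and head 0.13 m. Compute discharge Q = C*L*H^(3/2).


Q = C * L * H^(3/2) = 1.88 * 2.3 * 0.13^1.5 = 1.88 * 2.3 * 0.046872

0.2027 m^3/s


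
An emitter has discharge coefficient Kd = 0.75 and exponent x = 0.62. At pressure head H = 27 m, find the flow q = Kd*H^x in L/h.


q = Kd * H^x = 0.75 * 27^0.62 = 0.75 * 7.716947

5.7877 L/h


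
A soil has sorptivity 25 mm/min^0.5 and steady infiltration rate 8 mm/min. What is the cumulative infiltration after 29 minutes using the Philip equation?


F = S*sqrt(t) + A*t
F = 25*sqrt(29) + 8*29
F = 25*5.385165 + 232

366.6291 mm


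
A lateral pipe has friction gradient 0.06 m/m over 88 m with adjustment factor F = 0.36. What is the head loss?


hf = J * L * F = 0.06 * 88 * 0.36 = 1.9008 m

1.9008 m


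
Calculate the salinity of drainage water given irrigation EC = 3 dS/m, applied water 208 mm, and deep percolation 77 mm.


EC_dw = EC_iw * D_iw / D_dw
EC_dw = 3 * 208 / 77
EC_dw = 624 / 77

8.1039 dS/m


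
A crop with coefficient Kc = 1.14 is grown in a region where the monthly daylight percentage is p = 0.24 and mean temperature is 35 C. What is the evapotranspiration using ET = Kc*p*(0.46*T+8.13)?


ET = Kc * p * (0.46*T + 8.13)
ET = 1.14 * 0.24 * (0.46*35 + 8.13)
ET = 1.14 * 0.24 * 24.2300

6.6293 mm/day


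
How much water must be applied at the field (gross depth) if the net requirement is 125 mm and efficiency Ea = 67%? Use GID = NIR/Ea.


Ea = 67% = 0.67
GID = NIR / Ea = 125 / 0.67 = 186.5672 mm

186.5672 mm


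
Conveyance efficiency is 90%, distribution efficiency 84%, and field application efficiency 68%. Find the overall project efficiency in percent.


Ec = 0.9, Eb = 0.84, Ea = 0.68
E = 0.9 * 0.84 * 0.68 * 100 = 51.4080%

51.4080 %


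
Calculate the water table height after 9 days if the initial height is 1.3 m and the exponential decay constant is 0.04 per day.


m = m0 * exp(-k*t)
m = 1.3 * exp(-0.04 * 9)
m = 1.3 * exp(-0.3600)

0.9070 m


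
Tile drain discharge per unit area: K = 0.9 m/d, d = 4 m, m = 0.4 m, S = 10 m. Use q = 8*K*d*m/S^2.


q = 8*K*d*m/S^2
q = 8*0.9*4*0.4/10^2
q = 11.5200 / 100

0.1152 m/d


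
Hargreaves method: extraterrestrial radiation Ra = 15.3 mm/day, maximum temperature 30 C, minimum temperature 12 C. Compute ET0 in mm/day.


Tmean = (Tmax + Tmin)/2 = (30 + 12)/2 = 21.0
ET0 = 0.0023 * 15.3 * (21.0 + 17.8) * sqrt(30 - 12)
ET0 = 0.0023 * 15.3 * 38.8 * 4.242641

5.7928 mm/day


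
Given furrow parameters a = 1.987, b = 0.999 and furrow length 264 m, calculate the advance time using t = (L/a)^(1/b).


t = (L/a)^(1/b)
t = (264/1.987)^(1/0.999)
t = 132.863613^(1/0.999)

133.5155 min


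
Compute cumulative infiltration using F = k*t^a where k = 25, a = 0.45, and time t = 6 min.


F = k * t^a = 25 * 6^0.45
F = 25 * 2.239588

55.9897 mm


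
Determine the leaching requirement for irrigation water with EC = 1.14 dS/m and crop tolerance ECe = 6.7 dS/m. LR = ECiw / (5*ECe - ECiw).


LR = ECiw / (5*ECe - ECiw)
LR = 1.14 / (5*6.7 - 1.14)
LR = 1.14 / 32.3600

0.0352


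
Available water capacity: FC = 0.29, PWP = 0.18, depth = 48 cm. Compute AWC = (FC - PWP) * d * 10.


AWC = (FC - PWP) * d * 10
AWC = (0.29 - 0.18) * 48 * 10
AWC = 0.1100 * 48 * 10

52.8000 mm


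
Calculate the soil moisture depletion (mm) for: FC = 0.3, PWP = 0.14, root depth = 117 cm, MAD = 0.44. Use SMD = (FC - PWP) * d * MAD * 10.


SMD = (FC - PWP) * d * MAD * 10
SMD = (0.3 - 0.14) * 117 * 0.44 * 10
SMD = 0.1600 * 117 * 0.44 * 10

82.3680 mm


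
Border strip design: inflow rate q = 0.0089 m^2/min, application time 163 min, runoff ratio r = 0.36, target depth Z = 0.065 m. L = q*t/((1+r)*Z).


L = q*t/((1+r)*Z)
L = 0.0089*163/((1+0.36)*0.065)
L = 1.4507/0.0884

16.4106 m


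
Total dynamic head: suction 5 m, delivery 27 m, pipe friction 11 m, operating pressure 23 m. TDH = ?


TDH = Hs + Hd + hf + Hp = 5 + 27 + 11 + 23 = 66

66 m


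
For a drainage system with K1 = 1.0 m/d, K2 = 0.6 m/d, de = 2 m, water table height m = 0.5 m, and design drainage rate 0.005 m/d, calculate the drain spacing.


S^2 = 8*K2*de*m/q + 4*K1*m^2/q
S^2 = 8*0.6*2*0.5/0.005 + 4*1.0*0.5^2/0.005
S = sqrt(1160.0000)

34.0588 m


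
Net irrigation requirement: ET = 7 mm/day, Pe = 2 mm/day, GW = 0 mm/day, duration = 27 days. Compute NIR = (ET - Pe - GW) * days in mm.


Daily deficit = ET - Pe - GW = 7 - 2 - 0 = 5 mm/day
NIR = 5 * 27 = 135 mm

135.0000 mm


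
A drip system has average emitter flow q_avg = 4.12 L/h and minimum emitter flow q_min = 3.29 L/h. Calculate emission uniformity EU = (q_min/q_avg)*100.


EU = (q_min/q_avg)*100 = (3.29/4.12)*100 = 79.8544%

79.8544 %


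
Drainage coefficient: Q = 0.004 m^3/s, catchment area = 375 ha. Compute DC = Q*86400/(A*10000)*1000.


DC = Q * 86400 / (A * 10000) * 1000
DC = 0.004 * 86400 / (375 * 10000) * 1000
DC = 345600.0000 / 3750000

0.0922 mm/day


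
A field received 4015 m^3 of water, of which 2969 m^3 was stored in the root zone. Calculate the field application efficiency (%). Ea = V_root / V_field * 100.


Ea = V_root / V_field * 100 = 2969 / 4015 * 100 = 73.9477%

73.9477 %


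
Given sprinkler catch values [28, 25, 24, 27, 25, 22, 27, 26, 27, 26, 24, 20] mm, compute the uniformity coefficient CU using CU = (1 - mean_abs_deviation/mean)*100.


mean = 25.083333 mm
MAD = 1.750000 mm
CU = (1 - 1.750000/25.083333)*100

93.0233 %


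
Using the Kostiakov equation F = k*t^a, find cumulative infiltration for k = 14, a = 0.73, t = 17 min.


F = k * t^a = 14 * 17^0.73
F = 14 * 7.910933

110.7531 mm


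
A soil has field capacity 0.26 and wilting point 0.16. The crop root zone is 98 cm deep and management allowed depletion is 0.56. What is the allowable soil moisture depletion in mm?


SMD = (FC - PWP) * d * MAD * 10
SMD = (0.26 - 0.16) * 98 * 0.56 * 10
SMD = 0.1000 * 98 * 0.56 * 10

54.8800 mm


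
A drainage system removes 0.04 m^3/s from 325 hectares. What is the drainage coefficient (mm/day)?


DC = Q * 86400 / (A * 10000) * 1000
DC = 0.04 * 86400 / (325 * 10000) * 1000
DC = 3456000.0000 / 3250000

1.0634 mm/day


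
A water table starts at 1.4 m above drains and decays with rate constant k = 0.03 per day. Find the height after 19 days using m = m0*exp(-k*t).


m = m0 * exp(-k*t)
m = 1.4 * exp(-0.03 * 19)
m = 1.4 * exp(-0.5700)

0.7917 m


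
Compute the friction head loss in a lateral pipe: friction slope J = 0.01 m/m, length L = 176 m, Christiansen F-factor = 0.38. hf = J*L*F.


hf = J * L * F = 0.01 * 176 * 0.38 = 0.6688 m

0.6688 m


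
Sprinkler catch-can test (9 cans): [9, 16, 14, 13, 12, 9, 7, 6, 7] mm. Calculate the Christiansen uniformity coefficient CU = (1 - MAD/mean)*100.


mean = 10.333333 mm
MAD = 3.037037 mm
CU = (1 - 3.037037/10.333333)*100

70.6093 %


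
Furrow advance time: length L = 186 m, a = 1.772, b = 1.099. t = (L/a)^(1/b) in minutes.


t = (L/a)^(1/b)
t = (186/1.772)^(1/1.099)
t = 104.966140^(1/1.099)

69.0223 min


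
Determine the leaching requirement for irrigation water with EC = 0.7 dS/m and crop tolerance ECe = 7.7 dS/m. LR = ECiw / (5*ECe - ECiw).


LR = ECiw / (5*ECe - ECiw)
LR = 0.7 / (5*7.7 - 0.7)
LR = 0.7 / 37.8000

0.0185


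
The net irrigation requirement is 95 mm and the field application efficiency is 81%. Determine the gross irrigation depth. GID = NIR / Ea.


Ea = 81% = 0.81
GID = NIR / Ea = 95 / 0.81 = 117.2840 mm

117.2840 mm


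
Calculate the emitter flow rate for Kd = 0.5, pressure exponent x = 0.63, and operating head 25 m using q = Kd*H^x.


q = Kd * H^x = 0.5 * 25^0.63 = 0.5 * 7.598051

3.7990 L/h


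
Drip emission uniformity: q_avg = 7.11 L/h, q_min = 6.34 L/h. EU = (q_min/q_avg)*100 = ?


EU = (q_min/q_avg)*100 = (6.34/7.11)*100 = 89.1702%

89.1702 %


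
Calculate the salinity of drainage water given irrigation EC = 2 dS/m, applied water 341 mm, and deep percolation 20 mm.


EC_dw = EC_iw * D_iw / D_dw
EC_dw = 2 * 341 / 20
EC_dw = 682 / 20

34.1000 dS/m


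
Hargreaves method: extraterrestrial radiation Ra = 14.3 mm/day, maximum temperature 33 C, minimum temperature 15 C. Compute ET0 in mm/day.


Tmean = (Tmax + Tmin)/2 = (33 + 15)/2 = 24.0
ET0 = 0.0023 * 14.3 * (24.0 + 17.8) * sqrt(33 - 15)
ET0 = 0.0023 * 14.3 * 41.8 * 4.242641

5.8328 mm/day


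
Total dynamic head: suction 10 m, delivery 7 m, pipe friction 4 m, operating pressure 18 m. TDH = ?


TDH = Hs + Hd + hf + Hp = 10 + 7 + 4 + 18 = 39

39 m


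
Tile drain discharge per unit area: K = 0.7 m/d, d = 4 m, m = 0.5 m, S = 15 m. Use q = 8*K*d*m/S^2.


q = 8*K*d*m/S^2
q = 8*0.7*4*0.5/15^2
q = 11.2000 / 225

0.0498 m/d


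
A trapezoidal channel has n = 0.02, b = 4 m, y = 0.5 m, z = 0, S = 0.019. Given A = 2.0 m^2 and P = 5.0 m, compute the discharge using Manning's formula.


R = A/P = 2.0/5.0 = 0.400000
Q = (1/0.02) * 2.0 * 0.400000^(2/3) * 0.019^0.5

7.4831 m^3/s


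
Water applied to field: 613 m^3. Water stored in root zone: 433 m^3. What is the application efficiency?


Ea = V_root / V_field * 100 = 433 / 613 * 100 = 70.6362%

70.6362 %


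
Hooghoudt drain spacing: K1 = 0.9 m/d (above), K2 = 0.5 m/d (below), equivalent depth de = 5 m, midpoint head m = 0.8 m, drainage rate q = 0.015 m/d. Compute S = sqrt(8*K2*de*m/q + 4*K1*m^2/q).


S^2 = 8*K2*de*m/q + 4*K1*m^2/q
S^2 = 8*0.5*5*0.8/0.015 + 4*0.9*0.8^2/0.015
S = sqrt(1220.2667)

34.9323 m


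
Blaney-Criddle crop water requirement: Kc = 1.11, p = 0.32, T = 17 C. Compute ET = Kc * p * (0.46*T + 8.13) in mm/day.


ET = Kc * p * (0.46*T + 8.13)
ET = 1.11 * 0.32 * (0.46*17 + 8.13)
ET = 1.11 * 0.32 * 15.9500

5.6654 mm/day
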